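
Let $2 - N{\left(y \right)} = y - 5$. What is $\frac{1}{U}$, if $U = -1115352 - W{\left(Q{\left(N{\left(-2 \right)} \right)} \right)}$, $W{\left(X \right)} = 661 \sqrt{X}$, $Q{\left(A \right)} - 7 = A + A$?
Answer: $- \frac{1}{1118657} \approx -8.9393 \cdot 10^{-7}$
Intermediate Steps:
$N{\left(y \right)} = 7 - y$ ($N{\left(y \right)} = 2 - \left(y - 5\right) = 2 - \left(-5 + y\right) = 7 - y$)
$Q{\left(A \right)} = 7 + 2 A$ ($Q{\left(A \right)} = 7 + \left(A + A\right) = 7 + 2 A$)
$U = -1118657$ ($U = -1115352 - 661 \sqrt{7 + 2 \left(7 - -2\right)} = -1115352 - 661 \sqrt{7 + 2 \left(7 + 2\right)} = -1115352 - 661 \sqrt{7 + 2 \cdot 9} = -1115352 - 661 \sqrt{7 + 18} = -1115352 - 661 \sqrt{25} = -1115352 - 661 \cdot 5 = -1115352 - 3305 = -1118657$)
$\frac{1}{U} = \frac{1}{-1118657} = - \frac{1}{1118657}$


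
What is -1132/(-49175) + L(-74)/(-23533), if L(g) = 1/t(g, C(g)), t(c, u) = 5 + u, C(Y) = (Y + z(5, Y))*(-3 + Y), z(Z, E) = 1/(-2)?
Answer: 305899626598/13288532662825 ≈ 0.023020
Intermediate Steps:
z(Z, E) = -1/2
C(Y) = (-3 + Y)*(-1/2 + Y) (C(Y) = (Y - 1/2)*(-3 + Y) = (-1/2 + Y)*(-3 + Y) = (-3 + Y)*(-1/2 + Y))
L(g) = 1/(13/2 + g**2 - 7*g/2) (L(g) = 1/(5 + (3/2 + g**2 - 7*g/2)) = 1/(13/2 + g**2 - 7*g/2))
-1132/(-49175) + L(-74)/(-23533) = -1132/(-49175) + (2/(13 - 7*(-74) + 2*(-74)**2))/(-23533) = -1132*(-1/49175) + (2/(13 + 518 + 2*5476))*(-1/23533) = 1132/49175 + (2/(13 + 518 + 10952))*(-1/23533) = 1132/49175 + (2/11483)*(-1/23533) = 1132/49175 - 2/270229439 = 305899626598/13288532662825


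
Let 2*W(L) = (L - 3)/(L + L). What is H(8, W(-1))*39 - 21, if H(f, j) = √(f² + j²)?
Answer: -21 + 39*√65 ≈ 293.43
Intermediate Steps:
W(L) = (-3 + L)/(4*L) (W(L) = ((L - 3)/(L + L))/2 = ((-3 + L)/((2*L)))/2 = ((-3 + L)*(1/(2*L)))/2 = ((-3 + L)/(2*L))/2 = (-3 + L)/(4*L))
H(8, W(-1))*39 - 21 = √(8² + ((¼)*(-3 - 1)/(-1))²)*39 - 21 = √(64 + ((¼)*(-1)*(-4))²)*39 - 21 = √(64 + 1²)*39 - 21 = √(64 + 1)*39 - 21 = √65*39 - 21 = 39*√65 - 21 = -21 + 39*√65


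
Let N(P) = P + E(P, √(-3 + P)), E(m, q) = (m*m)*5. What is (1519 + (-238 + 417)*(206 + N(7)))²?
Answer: 6972417001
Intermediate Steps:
E(m, q) = 5*m² (E(m, q) = m²*5 = 5*m²)
N(P) = P + 5*P²
(1519 + (-238 + 417)*(206 + N(7)))² = (1519 + (-238 + 417)*(206 + 7*(1 + 5*7)))² = (1519 + 179*(206 + 7*(1 + 35)))² = (1519 + 179*(206 + 7*36))² = (1519 + 179*(206 + 252))² = (1519 + 179*458)² = (1519 + 81982)² = 83501² = 6972417001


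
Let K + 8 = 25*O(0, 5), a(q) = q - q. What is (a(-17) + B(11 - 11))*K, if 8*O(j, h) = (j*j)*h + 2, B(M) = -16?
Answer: 28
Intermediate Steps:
O(j, h) = 1/4 + h*j**2/8 (O(j, h) = ((j*j)*h + 2)/8 = (j**2*h + 2)/8 = (h*j**2 + 2)/8 = (2 + h*j**2)/8 = 1/4 + h*j**2/8)
a(q) = 0
K = -7/4 (K = -8 + 25*(1/4 + (1/8)*5*0**2) = -8 + 25*(1/4 + (1/8)*5*0) = -8 + 25*(1/4 + 0) = -8 + 25*(1/4) = -8 + 25/4 = -7/4 ≈ -1.7500)
(a(-17) + B(11 - 11))*K = (0 - 16)*(-7/4) = -16*(-7/4) = 28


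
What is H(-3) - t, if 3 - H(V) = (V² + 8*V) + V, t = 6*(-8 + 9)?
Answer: 15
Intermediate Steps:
t = 6 (t = 6*1 = 6)
H(V) = 3 - V² - 9*V (H(V) = 3 - ((V² + 8*V) + V) = 3 - (V² + 9*V) = 3 + (-V² - 9*V) = 3 - V² - 9*V)
H(-3) - t = (3 - 1*(-3)² - 9*(-3)) - 1*6 = (3 - 1*9 + 27) - 6 = (3 - 9 + 27) - 6 = 21 - 6 = 15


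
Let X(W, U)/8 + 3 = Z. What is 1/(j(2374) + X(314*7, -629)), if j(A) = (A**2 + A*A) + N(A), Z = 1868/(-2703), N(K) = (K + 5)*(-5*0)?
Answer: 2703/30467465840 ≈ 8.8718e-8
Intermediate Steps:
N(K) = 0 (N(K) = (5 + K)*0 = 0)
Z = -1868/2703 (Z = 1868*(-1/2703) = -1868/2703 ≈ -0.69108)
X(W, U) = -79816/2703 (X(W, U) = -24 + 8*(-1868/2703) = -24 - 14944/2703 = -79816/2703)
j(A) = 2*A**2 (j(A) = (A**2 + A*A) + 0 = (A**2 + A**2) + 0 = 2*A**2 + 0 = 2*A**2)
1/(j(2374) + X(314*7, -629)) = 1/(2*2374**2 - 79816/2703) = 1/(2*5635876 - 79816/2703) = 1/(11271752 - 79816/2703) = 1/(30467465840/2703) = 2703/30467465840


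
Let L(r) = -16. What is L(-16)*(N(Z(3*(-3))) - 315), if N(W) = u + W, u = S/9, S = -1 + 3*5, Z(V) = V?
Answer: 46432/9 ≈ 5159.1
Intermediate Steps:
S = 14 (S = -1 + 15 = 14)
u = 14/9 ≈ 1.5556
N(W) = 14/9 + W
L(-16)*(N(Z(3*(-3))) - 315) = -16*((14/9 + 3*(-3)) - 315) = -16*((14/9 - 9) - 315) = -16*(-67/9 - 315) = -16*(-2902/9) = 46432/9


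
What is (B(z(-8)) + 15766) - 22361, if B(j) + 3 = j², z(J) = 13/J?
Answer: -422103/64 ≈ -6595.4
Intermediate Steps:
B(j) = -3 + j²
(B(z(-8)) + 15766) - 22361 = ((-3 + (13/(-8))²) + 15766) - 22361 = ((-3 + (13*(-⅛))²) + 15766) - 22361 = ((-3 + (-13/8)²) + 15766) - 22361 = ((-3 + 169/64) + 15766) - 22361 = (-23/64 + 15766) - 22361 = 1009001/64 - 22361 = -422103/64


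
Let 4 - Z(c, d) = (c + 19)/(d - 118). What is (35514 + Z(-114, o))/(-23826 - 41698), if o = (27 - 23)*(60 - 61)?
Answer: -4333101/7993928 ≈ -0.54205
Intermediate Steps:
o = -4 (o = 4*(-1) = -4)
Z(c, d) = 4 - (19 + c)/(-118 + d) (Z(c, d) = 4 - (c + 19)/(d - 118) = 4 - (19 + c)/(-118 + d))
(35514 + Z(-114, o))/(-23826 - 41698) = (35514 + (-491 - 1*(-114) + 4*(-4))/(-118 - 4))/(-23826 - 41698) = (35514 + (-491 + 114 - 16)/(-122))/(-65524) = (35514 - 1/122*(-393))*(-1/65524) = (35514 + 393/122)*(-1/65524) = (4333101/122)*(-1/65524) = -4333101/7993928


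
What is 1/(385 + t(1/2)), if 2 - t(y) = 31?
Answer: 1/356 ≈ 0.0028090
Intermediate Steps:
t(y) = -29 (t(y) = 2 - 1*31 = 2 - 31 = -29)
1/(385 + t(1/2)) = 1/(385 - 29) = 1/356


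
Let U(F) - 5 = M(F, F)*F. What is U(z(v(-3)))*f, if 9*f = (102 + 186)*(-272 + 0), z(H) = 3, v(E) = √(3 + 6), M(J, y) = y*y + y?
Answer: -356864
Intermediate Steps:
M(J, y) = y + y² (M(J, y) = y² + y = y + y²)
v(E) = 3 (v(E) = √9 = 3)
f = -8704 (f = ((102 + 186)*(-272 + 0))/9 = (288*(-272))/9 = (⅑)*(-78336) = -8704)
U(F) = 5 + F²*(1 + F) (U(F) = 5 + (F*(1 + F))*F = 5 + F²*(1 + F))
U(z(v(-3)))*f = (5 + 3²*(1 + 3))*(-8704) = (5 + 9*4)*(-8704) = (5 + 36)*(-8704) = 41*(-8704) = -356864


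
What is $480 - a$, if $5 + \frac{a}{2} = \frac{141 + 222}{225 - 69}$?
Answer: $\frac{12619}{26} \approx 485.35$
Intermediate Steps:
$a = - \frac{139}{26}$ ($a = -10 + 2 \frac{141 + 222}{225 - 69} = -10 + 2 \cdot \frac{363}{156} = -10 + 2 \cdot 363 \cdot \frac{1}{156} = -10 + 2 \cdot \frac{121}{52} = -10 + \frac{121}{26} = - \frac{139}{26} \approx -5.3462$)
$480 - a = 480 - - \frac{139}{26} = 480 + \frac{139}{26} = \frac{12619}{26}$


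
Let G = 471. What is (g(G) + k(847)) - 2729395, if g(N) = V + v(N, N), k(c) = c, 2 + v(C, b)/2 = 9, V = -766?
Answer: -2729300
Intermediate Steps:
v(C, b) = 14 (v(C, b) = -4 + 2*9 = -4 + 18 = 14)
g(N) = -752 (g(N) = -766 + 14 = -752)
(g(G) + k(847)) - 2729395 = (-752 + 847) - 2729395 = 95 - 2729395 = -2729300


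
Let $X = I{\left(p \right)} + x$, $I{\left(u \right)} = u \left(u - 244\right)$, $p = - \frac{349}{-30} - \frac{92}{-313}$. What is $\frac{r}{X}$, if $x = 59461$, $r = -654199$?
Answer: $- \frac{57682099647900}{4998741519589} \approx -11.539$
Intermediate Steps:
$p = \frac{111997}{9390}$ ($p = \left(-349\right) \left(- \frac{1}{30}\right) - - \frac{92}{313} = \frac{349}{30} + \frac{92}{313} = \frac{111997}{9390} \approx 11.927$)
$I{\left(u \right)} = u \left(-244 + u\right)$
$X = \frac{4998741519589}{88172100}$ ($X = \frac{111997 \left(-244 + \frac{111997}{9390}\right)}{9390} + 59461 = \frac{111997}{9390} \left(- \frac{2179163}{9390}\right) + 59461 = - \frac{244059718511}{88172100} + 59461 = \frac{4998741519589}{88172100} \approx 56693.0$)
$\frac{r}{X} = - \frac{654199}{\frac{4998741519589}{88172100}} = \left(-654199\right) \frac{88172100}{4998741519589} = - \frac{57682099647900}{4998741519589}$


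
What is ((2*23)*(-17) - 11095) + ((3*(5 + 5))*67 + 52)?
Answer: -9815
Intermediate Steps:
((2*23)*(-17) - 11095) + ((3*(5 + 5))*67 + 52) = (46*(-17) - 11095) + ((3*10)*67 + 52) = (-782 - 11095) + (30*67 + 52) = -11877 + (2010 + 52) = -11877 + 2062 = -9815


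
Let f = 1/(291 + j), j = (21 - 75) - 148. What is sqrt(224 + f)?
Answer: sqrt(1774393)/89 ≈ 14.967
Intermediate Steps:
j = -202 (j = -54 - 148 = -202)
f = 1/89 (f = 1/(291 - 202) = 1/89 ≈ 0.011236)
sqrt(224 + f) = sqrt(224 + 1/89) = sqrt(19937/89) = sqrt(1774393)/89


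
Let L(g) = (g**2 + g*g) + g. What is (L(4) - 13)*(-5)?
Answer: -115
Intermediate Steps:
L(g) = g + 2*g**2 (L(g) = (g**2 + g**2) + g = 2*g**2 + g = g + 2*g**2)
(L(4) - 13)*(-5) = (4*(1 + 2*4) - 13)*(-5) = (4*(1 + 8) - 13)*(-5) = (4*9 - 13)*(-5) = (36 - 13)*(-5) = 23*(-5) = -115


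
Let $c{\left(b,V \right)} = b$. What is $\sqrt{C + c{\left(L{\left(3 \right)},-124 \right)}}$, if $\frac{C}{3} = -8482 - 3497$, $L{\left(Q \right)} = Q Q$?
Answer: $6 i \sqrt{998} \approx 189.55 i$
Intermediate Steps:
$L{\left(Q \right)} = Q^{2}$
$C = -35937$ ($C = 3 \left(-8482 - 3497\right) = 3 \left(-11979\right) = -35937$)
$\sqrt{C + c{\left(L{\left(3 \right)},-124 \right)}} = \sqrt{-35937 + 3^{2}} = \sqrt{-35937 + 9} = \sqrt{-35928} = 6 i \sqrt{998}$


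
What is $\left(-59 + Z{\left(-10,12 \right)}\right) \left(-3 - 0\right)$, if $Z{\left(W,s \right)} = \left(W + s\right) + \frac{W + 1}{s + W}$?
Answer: $\frac{369}{2} \approx 184.5$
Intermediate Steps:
$Z{\left(W,s \right)} = W + s + \frac{1 + W}{W + s}$ ($Z{\left(W,s \right)} = \left(W + s\right) + \frac{1 + W}{W + s} = W + s + \frac{1 + W}{W + s}$)
$\left(-59 + Z{\left(-10,12 \right)}\right) \left(-3 - 0\right) = \left(-59 + \frac{1 - 10 + \left(-10\right)^{2} + 12^{2} + 2 \left(-10\right) 12}{-10 + 12}\right) \left(-3 - 0\right) = \left(-59 + \frac{1 - 10 + 100 + 144 - 240}{2}\right) \left(-3 + 0\right) = \left(-59 + \frac{1}{2} \left(-5\right)\right) \left(-3\right) = \left(-59 - \frac{5}{2}\right) \left(-3\right) = \left(- \frac{123}{2}\right) \left(-3\right) = \frac{369}{2}$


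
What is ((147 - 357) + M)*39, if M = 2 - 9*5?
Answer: -9867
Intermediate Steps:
M = -43 (M = 2 - 45 = -43)
((147 - 357) + M)*39 = ((147 - 357) - 43)*39 = (-210 - 43)*39 = -253*39 = -9867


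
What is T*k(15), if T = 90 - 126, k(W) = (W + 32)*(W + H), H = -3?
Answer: -20304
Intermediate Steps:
k(W) = (-3 + W)*(32 + W) (k(W) = (W + 32)*(W - 3) = (32 + W)*(-3 + W) = (-3 + W)*(32 + W))
T = -36
T*k(15) = -36*(-96 + 15² + 29*15) = -36*(-96 + 225 + 435) = -36*564 = -20304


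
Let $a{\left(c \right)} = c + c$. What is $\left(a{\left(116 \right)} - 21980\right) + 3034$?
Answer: $-18714$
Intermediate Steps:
$a{\left(c \right)} = 2 c$
$\left(a{\left(116 \right)} - 21980\right) + 3034 = \left(2 \cdot 116 - 21980\right) + 3034 = \left(232 - 21980\right) + 3034 = -21748 + 3034 = -18714$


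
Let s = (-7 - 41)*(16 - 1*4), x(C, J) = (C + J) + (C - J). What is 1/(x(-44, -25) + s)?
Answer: -1/664 ≈ -0.0015060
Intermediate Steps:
x(C, J) = 2*C
s = -576 (s = -48*(16 - 4) = -48*12 = -576)
1/(x(-44, -25) + s) = 1/(2*(-44) - 576) = 1/(-88 - 576) = 1/(-664) = -1/664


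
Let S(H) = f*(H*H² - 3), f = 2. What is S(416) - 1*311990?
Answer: 143670596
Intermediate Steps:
S(H) = -6 + 2*H³ (S(H) = 2*(H*H² - 3) = 2*(H³ - 3) = 2*(-3 + H³) = -6 + 2*H³)
S(416) - 1*311990 = (-6 + 2*416³) - 1*311990 = (-6 + 2*71991296) - 311990 = (-6 + 143982592) - 311990 = 143982586 - 311990 = 143670596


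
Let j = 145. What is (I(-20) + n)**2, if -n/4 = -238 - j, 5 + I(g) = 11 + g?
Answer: 2304324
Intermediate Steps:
I(g) = 6 + g (I(g) = -5 + (11 + g) = 6 + g)
n = 1532 (n = -4*(-238 - 1*145) = -4*(-238 - 145) = -4*(-383) = 1532)
(I(-20) + n)**2 = ((6 - 20) + 1532)**2 = (-14 + 1532)**2 = 1518**2 = 2304324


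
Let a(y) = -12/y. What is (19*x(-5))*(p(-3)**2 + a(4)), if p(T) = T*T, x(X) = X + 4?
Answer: -1482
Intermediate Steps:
x(X) = 4 + X
p(T) = T**2
(19*x(-5))*(p(-3)**2 + a(4)) = (19*(4 - 5))*(((-3)**2)**2 - 12/4) = (19*(-1))*(9**2 - 12*1/4) = -19*(81 - 3) = -19*78 = -1482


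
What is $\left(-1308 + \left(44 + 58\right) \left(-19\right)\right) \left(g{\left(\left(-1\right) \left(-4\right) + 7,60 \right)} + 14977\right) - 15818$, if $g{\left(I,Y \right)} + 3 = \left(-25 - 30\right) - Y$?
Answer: $-48248132$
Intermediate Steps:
$g{\left(I,Y \right)} = -58 - Y$ ($g{\left(I,Y \right)} = -3 - \left(55 + Y\right) = -58 - Y$)
$\left(-1308 + \left(44 + 58\right) \left(-19\right)\right) \left(g{\left(\left(-1\right) \left(-4\right) + 7,60 \right)} + 14977\right) - 15818 = \left(-1308 + \left(44 + 58\right) \left(-19\right)\right) \left(\left(-58 - 60\right) + 14977\right) - 15818 = \left(-1308 + 102 \left(-19\right)\right) \left(\left(-58 - 60\right) + 14977\right) - 15818 = \left(-1308 - 1938\right) \left(-118 + 14977\right) - 15818 = \left(-3246\right) 14859 - 15818 = -48232314 - 15818 = -48248132$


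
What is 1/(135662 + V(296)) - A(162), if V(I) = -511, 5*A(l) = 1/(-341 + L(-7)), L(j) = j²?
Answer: 136611/197320460 ≈ 0.00069233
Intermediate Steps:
A(l) = -1/1460 (A(l) = 1/(5*(-341 + (-7)²)) = 1/(5*(-341 + 49)) = (⅕)/(-292) = (⅕)*(-1/292) = -1/1460)
1/(135662 + V(296)) - A(162) = 1/(135662 - 511) - 1*(-1/1460) = 1/135151 + 1/1460 = 136611/197320460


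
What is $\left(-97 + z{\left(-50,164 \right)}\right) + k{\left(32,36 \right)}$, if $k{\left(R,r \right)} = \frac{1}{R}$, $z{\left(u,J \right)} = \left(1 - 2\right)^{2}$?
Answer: $- \frac{3071}{32} \approx -95.969$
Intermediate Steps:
$z{\left(u,J \right)} = 1$ ($z{\left(u,J \right)} = \left(-1\right)^{2} = 1$)
$\left(-97 + z{\left(-50,164 \right)}\right) + k{\left(32,36 \right)} = \left(-97 + 1\right) + \frac{1}{32} = -96 + \frac{1}{32} = - \frac{3071}{32}$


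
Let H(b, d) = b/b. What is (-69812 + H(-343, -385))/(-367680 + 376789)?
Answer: -69811/9109 ≈ -7.6640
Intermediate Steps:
H(b, d) = 1
(-69812 + H(-343, -385))/(-367680 + 376789) = (-69812 + 1)/(-367680 + 376789) = -69811/9109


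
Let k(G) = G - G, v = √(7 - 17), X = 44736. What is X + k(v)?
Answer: 44736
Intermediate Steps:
v = I*√10 (v = √(-10) = I*√10 ≈ 3.1623*I)
k(G) = 0
X + k(v) = 44736 + 0 = 44736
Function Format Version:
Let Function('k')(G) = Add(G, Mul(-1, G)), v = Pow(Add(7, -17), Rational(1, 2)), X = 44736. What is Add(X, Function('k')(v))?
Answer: 44736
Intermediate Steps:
v = Mul(I, Pow(10, Rational(1, 2))) (v = Pow(-10, Rational(1, 2)) = Mul(I, Pow(10, Rational(1, 2))) ≈ Mul(3.1623, I))
Function('k')(G) = 0
Add(X, Function('k')(v)) = Add(44736, 0) = 44736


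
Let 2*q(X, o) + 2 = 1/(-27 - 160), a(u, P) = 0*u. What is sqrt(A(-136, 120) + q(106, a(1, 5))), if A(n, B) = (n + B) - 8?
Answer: 3*I*sqrt(388586)/374 ≈ 5.0003*I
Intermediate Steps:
a(u, P) = 0
A(n, B) = -8 + B + n (A(n, B) = (B + n) - 8 = -8 + B + n)
q(X, o) = -375/374 (q(X, o) = -1 + 1/(2*(-27 - 160)) = -1 + (1/2)/(-187) = -1 + (1/2)*(-1/187) = -1 - 1/374 = -375/374)
sqrt(A(-136, 120) + q(106, a(1, 5))) = sqrt((-8 + 120 - 136) - 375/374) = sqrt(-24 - 375/374) = sqrt(-9351/374) = 3*I*sqrt(388586)/374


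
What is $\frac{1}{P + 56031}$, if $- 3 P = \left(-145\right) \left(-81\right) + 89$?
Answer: $\frac{3}{156259} \approx 1.9199 \cdot 10^{-5}$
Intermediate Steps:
$P = - \frac{11834}{3}$ ($P = - \frac{\left(-145\right) \left(-81\right) + 89}{3} = - \frac{11745 + 89}{3} = \left(- \frac{1}{3}\right) 11834 = - \frac{11834}{3} \approx -3944.7$)
$\frac{1}{P + 56031} = \frac{1}{- \frac{11834}{3} + 56031} = \frac{1}{\frac{156259}{3}} = \frac{3}{156259}$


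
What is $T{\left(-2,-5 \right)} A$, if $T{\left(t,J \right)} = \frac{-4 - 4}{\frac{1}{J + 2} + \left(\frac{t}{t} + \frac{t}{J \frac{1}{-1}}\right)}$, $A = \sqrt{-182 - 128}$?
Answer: $- 30 i \sqrt{310} \approx - 528.2 i$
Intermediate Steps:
$A = i \sqrt{310}$ ($A = \sqrt{-310} = i \sqrt{310} \approx 17.607 i$)
$T{\left(t,J \right)} = - \frac{8}{1 + \frac{1}{2 + J} - \frac{t}{J}}$ ($T{\left(t,J \right)} = - \frac{8}{\frac{1}{2 + J} + \left(1 + \frac{t}{J \left(-1\right)}\right)} = - \frac{8}{\frac{1}{2 + J} + \left(1 + \frac{t}{\left(-1\right) J}\right)} = - \frac{8}{\frac{1}{2 + J} + \left(1 + t \left(- \frac{1}{J}\right)\right)} = - \frac{8}{\frac{1}{2 + J} + \left(1 - \frac{t}{J}\right)} = - \frac{8}{1 + \frac{1}{2 + J} - \frac{t}{J}}$)
$T{\left(-2,-5 \right)} A = 8 \left(-5\right) \frac{1}{- \left(-5\right)^{2} - -15 + 2 \left(-2\right) - -10} \left(2 - 5\right) i \sqrt{310} = 8 \left(-5\right) \frac{1}{\left(-1\right) 25 + 15 - 4 + 10} \left(-3\right) i \sqrt{310} = 8 \left(-5\right) \frac{1}{-25 + 15 - 4 + 10} \left(-3\right) i \sqrt{310} = 8 \left(-5\right) \frac{1}{-4} \left(-3\right) i \sqrt{310} = 8 \left(-5\right) \left(- \frac{1}{4}\right) \left(-3\right) i \sqrt{310} = - 30 i \sqrt{310}$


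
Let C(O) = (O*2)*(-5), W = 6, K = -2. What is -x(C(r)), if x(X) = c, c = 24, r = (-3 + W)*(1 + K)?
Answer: -24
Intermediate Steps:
r = -3 (r = (-3 + 6)*(1 - 2) = 3*(-1) = -3)
C(O) = -10*O (C(O) = (2*O)*(-5) = -10*O)
x(X) = 24
-x(C(r)) = -1*24 = -24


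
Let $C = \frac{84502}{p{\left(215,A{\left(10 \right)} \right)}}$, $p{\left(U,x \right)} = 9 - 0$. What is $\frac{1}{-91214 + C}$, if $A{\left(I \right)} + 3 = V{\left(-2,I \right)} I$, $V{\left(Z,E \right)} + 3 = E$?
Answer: $- \frac{9}{736424} \approx -1.2221 \cdot 10^{-5}$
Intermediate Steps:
$V{\left(Z,E \right)} = -3 + E$
$A{\left(I \right)} = -3 + I \left(-3 + I\right)$ ($A{\left(I \right)} = -3 + \left(-3 + I\right) I = -3 + I \left(-3 + I\right)$)
$p{\left(U,x \right)} = 9$ ($p{\left(U,x \right)} = 9 + 0 = 9$)
$C = \frac{84502}{9} \approx 9389.1$
$\frac{1}{-91214 + C} = \frac{1}{-91214 + \frac{84502}{9}} = \frac{1}{- \frac{736424}{9}} = - \frac{9}{736424}$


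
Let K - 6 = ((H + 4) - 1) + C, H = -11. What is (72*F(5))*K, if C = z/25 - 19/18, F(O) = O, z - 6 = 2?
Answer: -4924/5 ≈ -984.80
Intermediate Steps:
z = 8 (z = 6 + 2 = 8)
C = -331/450 (C = 8/25 - 19/18 = -331/450 ≈ -0.73556)
K = -1231/450 (K = 6 + (((-11 + 4) - 1) - 331/450) = 6 + ((-7 - 1) - 331/450) = 6 + (-8 - 331/450) = 6 - 3931/450 = -1231/450 ≈ -2.7356)
(72*F(5))*K = (72*5)*(-1231/450) = 360*(-1231/450) = -4924/5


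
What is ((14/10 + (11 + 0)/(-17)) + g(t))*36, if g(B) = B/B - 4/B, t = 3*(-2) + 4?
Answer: 11484/85 ≈ 135.11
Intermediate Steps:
t = -2 (t = -6 + 4 = -2)
g(B) = 1 - 4/B
((14/10 + (11 + 0)/(-17)) + g(t))*36 = ((14/10 + (11 + 0)/(-17)) + (-4 - 2)/(-2))*36 = ((14*(⅒) + 11*(-1/17)) - ½*(-6))*36 = ((7/5 - 11/17) + 3)*36 = (64/85 + 3)*36 = (319/85)*36 = 11484/85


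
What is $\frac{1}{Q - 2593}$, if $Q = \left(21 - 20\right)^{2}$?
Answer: $- \frac{1}{2592} \approx -0.0003858$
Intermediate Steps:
$Q = 1$ ($Q = 1^{2} = 1$)
$\frac{1}{Q - 2593} = \frac{1}{1 - 2593} = \frac{1}{-2592} = - \frac{1}{2592}$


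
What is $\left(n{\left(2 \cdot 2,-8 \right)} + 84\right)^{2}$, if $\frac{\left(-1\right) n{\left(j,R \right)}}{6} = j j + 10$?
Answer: $5184$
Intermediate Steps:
$n{\left(j,R \right)} = -60 - 6 j^{2}$ ($n{\left(j,R \right)} = - 6 \left(j j + 10\right) = - 6 \left(j^{2} + 10\right) = - 6 \left(10 + j^{2}\right) = -60 - 6 j^{2}$)
$\left(n{\left(2 \cdot 2,-8 \right)} + 84\right)^{2} = \left(\left(-60 - 6 \left(2 \cdot 2\right)^{2}\right) + 84\right)^{2} = \left(\left(-60 - 6 \cdot 4^{2}\right) + 84\right)^{2} = \left(\left(-60 - 96\right) + 84\right)^{2} = \left(-156 + 84\right)^{2} = \left(-72\right)^{2} = 5184$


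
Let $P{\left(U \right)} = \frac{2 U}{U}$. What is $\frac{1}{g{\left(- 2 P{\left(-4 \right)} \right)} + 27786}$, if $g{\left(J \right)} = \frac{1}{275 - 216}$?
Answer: $\frac{59}{1639375} \approx 3.5989 \cdot 10^{-5}$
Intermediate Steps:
$P{\left(U \right)} = 2$
$g{\left(J \right)} = \frac{1}{59}$
$\frac{1}{g{\left(- 2 P{\left(-4 \right)} \right)} + 27786} = \frac{1}{\frac{1}{59} + 27786} = \frac{1}{\frac{1639375}{59}} = \frac{59}{1639375}$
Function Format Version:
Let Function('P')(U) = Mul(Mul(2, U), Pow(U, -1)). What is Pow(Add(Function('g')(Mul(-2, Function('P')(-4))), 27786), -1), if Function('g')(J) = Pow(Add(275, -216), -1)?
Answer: Rational(59, 1639375) ≈ 3.5989e-5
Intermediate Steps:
Function('P')(U) = 2
Function('g')(J) = Rational(1, 59) (Function('g')(J) = Pow(59, -1) = Rational(1, 59))
Pow(Add(Function('g')(Mul(-2, Function('P')(-4))), 27786), -1) = Pow(Add(Rational(1, 59), 27786), -1) = Pow(Rational(1639375, 59), -1) = Rational(59, 1639375)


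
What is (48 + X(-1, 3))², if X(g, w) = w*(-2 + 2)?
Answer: 2304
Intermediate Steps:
X(g, w) = 0 (X(g, w) = w*0 = 0)
(48 + X(-1, 3))² = (48 + 0)² = 48² = 2304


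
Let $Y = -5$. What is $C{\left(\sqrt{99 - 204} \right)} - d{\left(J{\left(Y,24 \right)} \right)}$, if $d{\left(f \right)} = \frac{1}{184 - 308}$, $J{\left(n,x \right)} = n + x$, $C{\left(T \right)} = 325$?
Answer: $\frac{40301}{124} \approx 325.01$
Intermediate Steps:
$d{\left(f \right)} = - \frac{1}{124}$ ($d{\left(f \right)} = \frac{1}{-124} = - \frac{1}{124}$)
$C{\left(\sqrt{99 - 204} \right)} - d{\left(J{\left(Y,24 \right)} \right)} = 325 - - \frac{1}{124} = 325 + \frac{1}{124} = \frac{40301}{124}$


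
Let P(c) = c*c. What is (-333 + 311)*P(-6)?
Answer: -792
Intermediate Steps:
P(c) = c²
(-333 + 311)*P(-6) = (-333 + 311)*(-6)² = -22*36 = -792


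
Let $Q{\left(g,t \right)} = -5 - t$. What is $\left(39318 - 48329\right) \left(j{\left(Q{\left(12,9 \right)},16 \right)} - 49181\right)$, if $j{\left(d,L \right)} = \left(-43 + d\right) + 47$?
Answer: $443260101$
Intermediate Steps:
$j{\left(d,L \right)} = 4 + d$
$\left(39318 - 48329\right) \left(j{\left(Q{\left(12,9 \right)},16 \right)} - 49181\right) = \left(39318 - 48329\right) \left(\left(4 - 14\right) - 49181\right) = - 9011 \left(\left(4 - 14\right) - 49181\right) = - 9011 \left(-10 - 49181\right) = \left(-9011\right) \left(-49191\right) = 443260101$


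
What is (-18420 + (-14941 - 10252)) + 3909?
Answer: -39704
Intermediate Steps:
(-18420 + (-14941 - 10252)) + 3909 = (-18420 - 25193) + 3909 = -43613 + 3909 = -39704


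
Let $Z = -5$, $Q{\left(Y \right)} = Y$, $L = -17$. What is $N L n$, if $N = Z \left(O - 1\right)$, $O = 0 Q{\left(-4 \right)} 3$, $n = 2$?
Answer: $-170$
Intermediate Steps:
$O = 0$ ($O = 0 \left(-4\right) 3 = 0 \cdot 3 = 0$)
$N = 5$ ($N = - 5 \left(0 - 1\right) = \left(-5\right) \left(-1\right) = 5$)
$N L n = 5 \left(-17\right) 2 = \left(-85\right) 2 = -170$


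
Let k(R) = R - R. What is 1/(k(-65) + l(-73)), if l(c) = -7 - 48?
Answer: -1/55 ≈ -0.018182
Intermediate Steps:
l(c) = -55
k(R) = 0
1/(k(-65) + l(-73)) = 1/(0 - 55) = 1/(-55) = -1/55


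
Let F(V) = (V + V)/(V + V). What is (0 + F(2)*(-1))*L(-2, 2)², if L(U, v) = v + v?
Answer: -16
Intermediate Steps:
L(U, v) = 2*v
F(V) = 1 (F(V) = (2*V)/((2*V)) = (2*V)*(1/(2*V)) = 1)
(0 + F(2)*(-1))*L(-2, 2)² = (0 + 1*(-1))*(2*2)² = (0 - 1)*4² = -1*16 = -16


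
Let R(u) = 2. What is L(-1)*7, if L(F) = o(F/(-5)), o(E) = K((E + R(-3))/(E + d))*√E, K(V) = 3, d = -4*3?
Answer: 21*√5/5 ≈ 9.3915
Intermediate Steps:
d = -12
o(E) = 3*√E
L(F) = 3*√5*√(-F)/5 (L(F) = 3*√(F/(-5)) = 3*√(F*(-⅕)) = 3*√(-F/5) = 3*(√5*√(-F)/5) = 3*√5*√(-F)/5)
L(-1)*7 = (3*√5*√(-1*(-1))/5)*7 = (3*√5*√1/5)*7 = ((⅗)*√5*1)*7 = (3*√5/5)*7 = 21*√5/5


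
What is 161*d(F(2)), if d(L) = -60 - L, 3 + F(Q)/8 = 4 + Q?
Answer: -13524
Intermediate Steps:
F(Q) = 8 + 8*Q (F(Q) = -24 + 8*(4 + Q) = -24 + (32 + 8*Q) = 8 + 8*Q)
161*d(F(2)) = 161*(-60 - (8 + 8*2)) = 161*(-60 - (8 + 16)) = 161*(-60 - 1*24) = 161*(-60 - 24) = 161*(-84) = -13524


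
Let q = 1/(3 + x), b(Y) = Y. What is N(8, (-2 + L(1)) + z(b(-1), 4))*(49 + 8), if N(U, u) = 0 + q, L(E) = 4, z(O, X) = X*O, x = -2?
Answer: 57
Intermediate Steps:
q = 1 (q = 1/(3 - 2) = 1/1 = 1)
z(O, X) = O*X
N(U, u) = 1 (N(U, u) = 0 + 1 = 1)
N(8, (-2 + L(1)) + z(b(-1), 4))*(49 + 8) = 1*(49 + 8) = 1*57 = 57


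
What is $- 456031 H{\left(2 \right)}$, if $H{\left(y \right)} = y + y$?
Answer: $-1824124$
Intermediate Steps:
$H{\left(y \right)} = 2 y$
$- 456031 H{\left(2 \right)} = - 456031 \cdot 2 \cdot 2 = \left(-456031\right) 4 = -1824124$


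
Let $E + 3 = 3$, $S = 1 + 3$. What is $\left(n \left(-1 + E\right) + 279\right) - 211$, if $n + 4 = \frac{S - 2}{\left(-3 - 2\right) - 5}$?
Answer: $\frac{361}{5} \approx 72.2$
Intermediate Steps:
$S = 4$
$n = - \frac{21}{5}$ ($n = -4 + \frac{4 - 2}{\left(-3 - 2\right) - 5} = -4 + \frac{2}{\left(-3 - 2\right) - 5} = -4 + \frac{2}{-5 - 5} = -4 + \frac{2}{-10} = -4 + 2 \left(- \frac{1}{10}\right) = -4 - \frac{1}{5} = - \frac{21}{5} \approx -4.2$)
$E = 0$ ($E = -3 + 3 = 0$)
$\left(n \left(-1 + E\right) + 279\right) - 211 = \left(- \frac{21 \left(-1 + 0\right)}{5} + 279\right) - 211 = \left(\left(- \frac{21}{5}\right) \left(-1\right) + 279\right) - 211 = \left(\frac{21}{5} + 279\right) - 211 = \frac{1416}{5} - 211 = \frac{361}{5}$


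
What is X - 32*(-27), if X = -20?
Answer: 844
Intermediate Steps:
X - 32*(-27) = -20 - 32*(-27) = -20 + 864 = 844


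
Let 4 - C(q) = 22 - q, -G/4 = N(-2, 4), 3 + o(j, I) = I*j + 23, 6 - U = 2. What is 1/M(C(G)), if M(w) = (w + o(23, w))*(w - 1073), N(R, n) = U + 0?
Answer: 1/881172 ≈ 1.1349e-6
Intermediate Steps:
U = 4 (U = 6 - 1*2 = 6 - 2 = 4)
o(j, I) = 20 + I*j (o(j, I) = -3 + (I*j + 23) = -3 + (23 + I*j) = 20 + I*j)
N(R, n) = 4 (N(R, n) = 4 + 0 = 4)
G = -16 (G = -4*4 = -16)
C(q) = -18 + q (C(q) = 4 - (22 - q) = 4 + (-22 + q) = -18 + q)
M(w) = (-1073 + w)*(20 + 24*w) (M(w) = (w + (20 + w*23))*(w - 1073) = (w + (20 + 23*w))*(-1073 + w) = (20 + 24*w)*(-1073 + w) = (-1073 + w)*(20 + 24*w))
1/M(C(G)) = 1/(-21460 - 25732*(-18 - 16) + 24*(-18 - 16)²) = 1/(-21460 - 25732*(-34) + 24*(-34)²) = 1/(-21460 + 874888 + 24*1156) = 1/(-21460 + 874888 + 27744) = 1/881172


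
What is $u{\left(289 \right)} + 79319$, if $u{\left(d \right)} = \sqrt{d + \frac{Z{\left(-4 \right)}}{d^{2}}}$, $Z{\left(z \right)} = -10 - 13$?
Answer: $79319 + \frac{\sqrt{24137546}}{289} \approx 79336.0$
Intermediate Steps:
$Z{\left(z \right)} = -23$
$u{\left(d \right)} = \sqrt{d - \frac{23}{d^{2}}}$
$u{\left(289 \right)} + 79319 = \sqrt{289 - \frac{23}{83521}} + 79319 = \sqrt{\frac{24137546}{83521}} + 79319 = \frac{\sqrt{24137546}}{289} + 79319 = 79319 + \frac{\sqrt{24137546}}{289}$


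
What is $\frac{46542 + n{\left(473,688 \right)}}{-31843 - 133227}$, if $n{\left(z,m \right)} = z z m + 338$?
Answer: $- \frac{76986216}{82535} \approx -932.77$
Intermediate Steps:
$n{\left(z,m \right)} = 338 + m z^{2}$ ($n{\left(z,m \right)} = z^{2} m + 338 = m z^{2} + 338 = 338 + m z^{2}$)
$\frac{46542 + n{\left(473,688 \right)}}{-31843 - 133227} = \frac{46542 + \left(338 + 688 \cdot 473^{2}\right)}{-31843 - 133227} = \frac{46542 + \left(338 + 688 \cdot 223729\right)}{-165070} = \left(46542 + \left(338 + 153925552\right)\right) \left(- \frac{1}{165070}\right) = \left(46542 + 153925890\right) \left(- \frac{1}{165070}\right) = 153972432 \left(- \frac{1}{165070}\right) = - \frac{76986216}{82535}$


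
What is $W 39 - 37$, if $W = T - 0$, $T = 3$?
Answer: $80$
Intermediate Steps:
$W = 3$ ($W = 3 - 0 = 3 + 0 = 3$)
$W 39 - 37 = 3 \cdot 39 - 37 = 117 - 37 = 80$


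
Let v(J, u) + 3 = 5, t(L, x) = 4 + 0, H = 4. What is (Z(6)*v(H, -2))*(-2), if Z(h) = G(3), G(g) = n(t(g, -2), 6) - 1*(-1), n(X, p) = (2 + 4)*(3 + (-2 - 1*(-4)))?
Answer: -124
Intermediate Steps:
t(L, x) = 4
v(J, u) = 2 (v(J, u) = -3 + 5 = 2)
n(X, p) = 30 (n(X, p) = 6*(3 + (-2 + 4)) = 6*(3 + 2) = 6*5 = 30)
G(g) = 31 (G(g) = 30 - 1*(-1) = 30 + 1 = 31)
Z(h) = 31
(Z(6)*v(H, -2))*(-2) = (31*2)*(-2) = 62*(-2) = -124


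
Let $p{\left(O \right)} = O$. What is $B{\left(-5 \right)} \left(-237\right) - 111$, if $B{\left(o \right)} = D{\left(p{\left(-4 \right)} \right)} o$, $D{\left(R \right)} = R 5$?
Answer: $-23811$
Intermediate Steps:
$D{\left(R \right)} = 5 R$
$B{\left(o \right)} = - 20 o$ ($B{\left(o \right)} = 5 \left(-4\right) o = - 20 o$)
$B{\left(-5 \right)} \left(-237\right) - 111 = \left(-20\right) \left(-5\right) \left(-237\right) - 111 = 100 \left(-237\right) - 111 = -23700 - 111 = -23811$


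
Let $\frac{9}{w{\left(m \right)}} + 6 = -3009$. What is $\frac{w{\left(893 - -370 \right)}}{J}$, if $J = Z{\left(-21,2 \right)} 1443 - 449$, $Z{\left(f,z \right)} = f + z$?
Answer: $\frac{1}{9335110} \approx 1.0712 \cdot 10^{-7}$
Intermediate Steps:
$w{\left(m \right)} = - \frac{1}{335}$ ($w{\left(m \right)} = \frac{9}{-6 - 3009} = \frac{9}{-3015} = 9 \left(- \frac{1}{3015}\right) = - \frac{1}{335}$)
$J = -27866$ ($J = \left(-21 + 2\right) 1443 - 449 = \left(-19\right) 1443 - 449 = -27417 - 449 = -27866$)
$\frac{w{\left(893 - -370 \right)}}{J} = - \frac{1}{335 \left(-27866\right)} = \left(- \frac{1}{335}\right) \left(- \frac{1}{27866}\right) = \frac{1}{9335110}$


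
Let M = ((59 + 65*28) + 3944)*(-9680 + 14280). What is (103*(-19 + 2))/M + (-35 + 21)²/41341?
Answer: 5177628709/1107351757800 ≈ 0.0046757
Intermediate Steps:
M = 26785800 (M = ((59 + 1820) + 3944)*4600 = (1879 + 3944)*4600 = 5823*4600 = 26785800)
(103*(-19 + 2))/M + (-35 + 21)²/41341 = (103*(-19 + 2))/26785800 + (-35 + 21)²/41341 = (103*(-17))*(1/26785800) + (-14)²*(1/41341) = -1751*1/26785800 + 196*(1/41341) = -1751/26785800 + 196/41341 = 5177628709/1107351757800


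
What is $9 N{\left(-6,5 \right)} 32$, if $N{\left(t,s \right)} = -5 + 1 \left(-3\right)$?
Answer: $-2304$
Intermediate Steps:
$N{\left(t,s \right)} = -8$ ($N{\left(t,s \right)} = -5 - 3 = -8$)
$9 N{\left(-6,5 \right)} 32 = 9 \left(-8\right) 32 = \left(-72\right) 32 = -2304$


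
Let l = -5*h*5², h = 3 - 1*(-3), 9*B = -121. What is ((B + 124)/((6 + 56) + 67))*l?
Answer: -248750/387 ≈ -642.76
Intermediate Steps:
B = -121/9 (B = (⅑)*(-121) = -121/9 ≈ -13.444)
h = 6 (h = 3 + 3 = 6)
l = -750 (l = -5*6*5² = -30*25 = -750)
((B + 124)/((6 + 56) + 67))*l = ((-121/9 + 124)/((6 + 56) + 67))*(-750) = (995/(9*(62 + 67)))*(-750) = ((995/9)/129)*(-750) = ((995/9)*(1/129))*(-750) = (995/1161)*(-750) = -248750/387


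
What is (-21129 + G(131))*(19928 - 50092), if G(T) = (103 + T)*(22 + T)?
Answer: -442596372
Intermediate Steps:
G(T) = (22 + T)*(103 + T)
(-21129 + G(131))*(19928 - 50092) = (-21129 + (2266 + 131² + 125*131))*(19928 - 50092) = (-21129 + (2266 + 17161 + 16375))*(-30164) = (-21129 + 35802)*(-30164) = 14673*(-30164) = -442596372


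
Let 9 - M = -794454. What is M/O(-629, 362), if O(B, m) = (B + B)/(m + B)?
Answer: 212121621/1258 ≈ 1.6862e+5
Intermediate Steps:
M = 794463 (M = 9 - 1*(-794454) = 9 + 794454 = 794463)
O(B, m) = 2*B/(B + m) (O(B, m) = (2*B)/(B + m) = 2*B/(B + m))
M/O(-629, 362) = 794463/((2*(-629)/(-629 + 362))) = 794463/((2*(-629)/(-267))) = 794463/((2*(-629)*(-1/267))) = 794463/(1258/267) = 794463*(267/1258) = 212121621/1258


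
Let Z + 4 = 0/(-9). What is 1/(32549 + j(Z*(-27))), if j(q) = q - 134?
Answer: 1/32523 ≈ 3.0747e-5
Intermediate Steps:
Z = -4 (Z = -4 + 0/(-9) = -4 + 0*(-1/9) = -4 + 0 = -4)
j(q) = -134 + q
1/(32549 + j(Z*(-27))) = 1/(32549 + (-134 - 4*(-27))) = 1/(32549 + (-134 + 108)) = 1/(32549 - 26) = 1/32523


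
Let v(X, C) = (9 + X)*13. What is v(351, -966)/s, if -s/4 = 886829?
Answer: -1170/886829 ≈ -0.0013193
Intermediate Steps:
s = -3547316 (s = -4*886829 = -3547316)
v(X, C) = 117 + 13*X
v(351, -966)/s = (117 + 13*351)/(-3547316) = (117 + 4563)*(-1/3547316) = 4680*(-1/3547316) = -1170/886829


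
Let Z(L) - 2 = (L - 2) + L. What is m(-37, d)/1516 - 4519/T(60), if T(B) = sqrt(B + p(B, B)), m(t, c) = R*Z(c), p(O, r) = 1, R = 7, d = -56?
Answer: -196/379 - 4519*sqrt(61)/61 ≈ -579.12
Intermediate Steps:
Z(L) = 2*L (Z(L) = 2 + ((L - 2) + L) = 2 + ((-2 + L) + L) = 2 + (-2 + 2*L) = 2*L)
m(t, c) = 14*c (m(t, c) = 7*(2*c) = 14*c)
T(B) = sqrt(1 + B) (T(B) = sqrt(B + 1) = sqrt(1 + B))
m(-37, d)/1516 - 4519/T(60) = (14*(-56))/1516 - 4519/sqrt(1 + 60) = -784*1/1516 - 4519*sqrt(61)/61 = -196/379 - 4519*sqrt(61)/61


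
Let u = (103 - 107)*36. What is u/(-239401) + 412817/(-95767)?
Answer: -98815012169/22926715567 ≈ -4.3100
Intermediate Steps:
u = -144 (u = -4*36 = -144)
u/(-239401) + 412817/(-95767) = -144/(-239401) + 412817/(-95767) = -144*(-1/239401) + 412817*(-1/95767) = 144/239401 - 412817/95767 = -98815012169/22926715567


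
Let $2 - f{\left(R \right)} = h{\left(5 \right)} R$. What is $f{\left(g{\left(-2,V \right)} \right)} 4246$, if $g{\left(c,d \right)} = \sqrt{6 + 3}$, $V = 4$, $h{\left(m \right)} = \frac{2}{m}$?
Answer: $\frac{16984}{5} \approx 3396.8$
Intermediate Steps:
$g{\left(c,d \right)} = 3$ ($g{\left(c,d \right)} = \sqrt{9} = 3$)
$f{\left(R \right)} = 2 - \frac{2 R}{5}$ ($f{\left(R \right)} = 2 - \frac{2}{5} R = 2 - 2 \cdot \frac{1}{5} R = 2 - \frac{2 R}{5}$)
$f{\left(g{\left(-2,V \right)} \right)} 4246 = \left(2 - \frac{6}{5}\right) 4246 = \frac{4}{5} \cdot 4246 = \frac{16984}{5}$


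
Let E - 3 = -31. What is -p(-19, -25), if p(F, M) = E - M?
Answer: 3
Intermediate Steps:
E = -28 (E = 3 - 31 = -28)
p(F, M) = -28 - M
-p(-19, -25) = -(-28 - 1*(-25)) = -(-28 + 25) = -1*(-3) = 3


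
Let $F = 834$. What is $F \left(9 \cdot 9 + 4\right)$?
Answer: $70890$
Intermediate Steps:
$F \left(9 \cdot 9 + 4\right) = 834 \left(9 \cdot 9 + 4\right) = 834 \left(81 + 4\right) = 834 \cdot 85 = 70890$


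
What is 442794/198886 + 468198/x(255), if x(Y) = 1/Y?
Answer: 11872548718467/99443 ≈ 1.1939e+8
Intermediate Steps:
442794/198886 + 468198/x(255) = 442794/198886 + 468198/(1/255) = 442794*(1/198886) + 468198/(1/255) = 221397/99443 + 468198*255 = 221397/99443 + 119390490 = 11872548718467/99443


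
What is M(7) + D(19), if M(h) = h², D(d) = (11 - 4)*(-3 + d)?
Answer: 161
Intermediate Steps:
D(d) = -21 + 7*d (D(d) = 7*(-3 + d) = -21 + 7*d)
M(7) + D(19) = 7² + (-21 + 7*19) = 49 + (-21 + 133) = 49 + 112 = 161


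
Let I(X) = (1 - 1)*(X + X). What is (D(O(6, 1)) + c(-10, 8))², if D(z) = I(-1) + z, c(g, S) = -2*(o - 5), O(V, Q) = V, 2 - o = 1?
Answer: 196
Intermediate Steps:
o = 1 (o = 2 - 1*1 = 2 - 1 = 1)
I(X) = 0 (I(X) = 0*(2*X) = 0)
c(g, S) = 8 (c(g, S) = -2*(1 - 5) = -2*(-4) = 8)
D(z) = z (D(z) = 0 + z = z)
(D(O(6, 1)) + c(-10, 8))² = (6 + 8)² = 14² = 196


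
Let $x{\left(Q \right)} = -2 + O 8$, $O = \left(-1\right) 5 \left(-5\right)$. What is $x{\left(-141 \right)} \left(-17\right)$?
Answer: $-3366$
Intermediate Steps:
$O = 25$ ($O = \left(-5\right) \left(-5\right) = 25$)
$x{\left(Q \right)} = 198$ ($x{\left(Q \right)} = -2 + 25 \cdot 8 = -2 + 200 = 198$)
$x{\left(-141 \right)} \left(-17\right) = 198 \left(-17\right) = -3366$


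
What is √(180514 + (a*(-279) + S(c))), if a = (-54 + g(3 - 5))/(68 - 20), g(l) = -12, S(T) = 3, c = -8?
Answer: √2894410/4 ≈ 425.32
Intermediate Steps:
a = -11/8 (a = (-54 - 12)/(68 - 20) = -66/48 = -66*1/48 = -11/8 ≈ -1.3750)
√(180514 + (a*(-279) + S(c))) = √(180514 + (-11/8*(-279) + 3)) = √(180514 + (3069/8 + 3)) = √(180514 + 3093/8) = √(1447205/8) = √2894410/4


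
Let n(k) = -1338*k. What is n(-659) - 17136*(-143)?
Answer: 3332190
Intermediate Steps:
n(-659) - 17136*(-143) = -1338*(-659) - 17136*(-143) = 881742 - 1*(-2450448) = 881742 + 2450448 = 3332190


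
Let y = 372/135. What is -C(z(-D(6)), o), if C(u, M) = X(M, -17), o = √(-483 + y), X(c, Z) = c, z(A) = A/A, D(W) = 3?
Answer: -I*√108055/15 ≈ -21.914*I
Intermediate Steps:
y = 124/45 (y = 372*(1/135) = 124/45 ≈ 2.7556)
z(A) = 1
o = I*√108055/15 (o = √(-483 + 124/45) = √(-21611/45) = I*√108055/15 ≈ 21.914*I)
C(u, M) = M
-C(z(-D(6)), o) = -I*√108055/15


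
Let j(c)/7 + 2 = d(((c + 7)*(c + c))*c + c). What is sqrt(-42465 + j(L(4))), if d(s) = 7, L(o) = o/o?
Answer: I*sqrt(42430) ≈ 205.99*I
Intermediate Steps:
L(o) = 1
j(c) = 35 (j(c) = -14 + 7*7 = -14 + 49 = 35)
sqrt(-42465 + j(L(4))) = sqrt(-42465 + 35) = sqrt(-42430) = I*sqrt(42430)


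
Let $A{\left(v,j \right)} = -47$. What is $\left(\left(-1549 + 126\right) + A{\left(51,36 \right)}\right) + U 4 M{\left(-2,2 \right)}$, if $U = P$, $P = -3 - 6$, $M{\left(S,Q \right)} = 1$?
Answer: $-1506$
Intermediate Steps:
$P = -9$ ($P = -3 - 6 = -9$)
$U = -9$
$\left(\left(-1549 + 126\right) + A{\left(51,36 \right)}\right) + U 4 M{\left(-2,2 \right)} = \left(\left(-1549 + 126\right) - 47\right) + \left(-9\right) 4 \cdot 1 = \left(-1423 - 47\right) - 36 = -1470 - 36 = -1506$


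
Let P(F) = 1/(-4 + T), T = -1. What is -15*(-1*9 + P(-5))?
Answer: 138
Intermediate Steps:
P(F) = -⅕ (P(F) = 1/(-4 - 1) = 1/(-5) = -⅕)
-15*(-1*9 + P(-5)) = -15*(-1*9 - ⅕) = -15*(-9 - ⅕) = -15*(-46/5) = 138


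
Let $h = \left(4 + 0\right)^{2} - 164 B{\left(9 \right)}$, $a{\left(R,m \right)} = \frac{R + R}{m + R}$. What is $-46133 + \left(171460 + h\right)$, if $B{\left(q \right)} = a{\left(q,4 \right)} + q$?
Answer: $\frac{1607319}{13} \approx 1.2364 \cdot 10^{5}$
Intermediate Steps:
$a{\left(R,m \right)} = \frac{2 R}{R + m}$
$B{\left(q \right)} = q + \frac{2 q}{4 + q}$ ($B{\left(q \right)} = \frac{2 q}{q + 4} + q = \frac{2 q}{4 + q} + q = q + \frac{2 q}{4 + q}$)
$h = - \frac{21932}{13}$ ($h = \left(4 + 0\right)^{2} - 164 \frac{9 \left(6 + 9\right)}{4 + 9} = 4^{2} - 164 \cdot 9 \cdot \frac{1}{13} \cdot 15 = 16 - 164 \cdot 9 \cdot \frac{1}{13} \cdot 15 = 16 - \frac{22140}{13} = - \frac{21932}{13} \approx -1687.1$)
$-46133 + \left(171460 + h\right) = -46133 + \left(171460 - \frac{21932}{13}\right) = -46133 + \frac{2207048}{13} = \frac{1607319}{13}$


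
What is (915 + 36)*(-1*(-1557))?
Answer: 1480707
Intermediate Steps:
(915 + 36)*(-1*(-1557)) = 951*1557 = 1480707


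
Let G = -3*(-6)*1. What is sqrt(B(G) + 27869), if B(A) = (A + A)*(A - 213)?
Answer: sqrt(20849) ≈ 144.39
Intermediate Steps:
G = 18 (G = 18*1 = 18)
B(A) = 2*A*(-213 + A) (B(A) = (2*A)*(-213 + A) = 2*A*(-213 + A))
sqrt(B(G) + 27869) = sqrt(2*18*(-213 + 18) + 27869) = sqrt(2*18*(-195) + 27869) = sqrt(-7020 + 27869) = sqrt(20849)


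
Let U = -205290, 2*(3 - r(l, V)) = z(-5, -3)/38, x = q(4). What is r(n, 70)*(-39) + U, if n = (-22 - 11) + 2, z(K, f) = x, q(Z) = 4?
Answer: -3902694/19 ≈ -2.0541e+5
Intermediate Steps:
x = 4
z(K, f) = 4
n = -31 (n = -33 + 2 = -31)
r(l, V) = 56/19 (r(l, V) = 3 - 2/38 = 3 - ½*2/19 = 3 - 1/19 = 56/19)
r(n, 70)*(-39) + U = (56/19)*(-39) - 205290 = -2184/19 - 205290 = -3902694/19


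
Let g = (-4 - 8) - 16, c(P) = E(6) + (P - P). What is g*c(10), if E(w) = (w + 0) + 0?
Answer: -168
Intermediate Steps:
E(w) = w (E(w) = w + 0 = w)
c(P) = 6 (c(P) = 6 + (P - P) = 6 + 0 = 6)
g = -28 (g = -12 - 16 = -28)
g*c(10) = -28*6 = -168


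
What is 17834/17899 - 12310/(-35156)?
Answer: 423654397/314628622 ≈ 1.3465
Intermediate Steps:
17834/17899 - 12310/(-35156) = 17834*(1/17899) - 12310*(-1/35156) = 17834/17899 + 6155/17578 = 423654397/314628622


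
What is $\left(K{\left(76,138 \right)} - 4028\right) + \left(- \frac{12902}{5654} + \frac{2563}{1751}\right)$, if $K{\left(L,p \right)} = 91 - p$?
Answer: $- \frac{20175613875}{4950077} \approx -4075.8$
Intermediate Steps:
$\left(K{\left(76,138 \right)} - 4028\right) + \left(- \frac{12902}{5654} + \frac{2563}{1751}\right) = \left(\left(91 - 138\right) - 4028\right) + \left(- \frac{12902}{5654} + \frac{2563}{1751}\right) = \left(\left(91 - 138\right) - 4028\right) + \left(\left(-12902\right) \frac{1}{5654} + 2563 \cdot \frac{1}{1751}\right) = \left(-47 - 4028\right) + \left(- \frac{6451}{2827} + \frac{2563}{1751}\right) = -4075 - \frac{4050100}{4950077} = - \frac{20175613875}{4950077}$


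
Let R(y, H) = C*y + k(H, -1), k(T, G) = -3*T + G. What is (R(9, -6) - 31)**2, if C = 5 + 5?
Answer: 5776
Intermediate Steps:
C = 10
k(T, G) = G - 3*T
R(y, H) = -1 - 3*H + 10*y (R(y, H) = 10*y + (-1 - 3*H) = -1 - 3*H + 10*y)
(R(9, -6) - 31)**2 = ((-1 - 3*(-6) + 10*9) - 31)**2 = ((-1 + 18 + 90) - 31)**2 = (107 - 31)**2 = 76**2 = 5776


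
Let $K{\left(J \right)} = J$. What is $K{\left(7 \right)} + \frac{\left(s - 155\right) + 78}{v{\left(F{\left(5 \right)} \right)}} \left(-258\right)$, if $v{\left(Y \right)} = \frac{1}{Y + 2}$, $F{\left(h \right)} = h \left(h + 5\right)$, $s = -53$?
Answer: $1744087$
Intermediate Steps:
$F{\left(h \right)} = h \left(5 + h\right)$
$v{\left(Y \right)} = \frac{1}{2 + Y}$
$K{\left(7 \right)} + \frac{\left(s - 155\right) + 78}{v{\left(F{\left(5 \right)} \right)}} \left(-258\right) = 7 + \frac{\left(-53 - 155\right) + 78}{\frac{1}{2 + 5 \left(5 + 5\right)}} \left(-258\right) = 7 + \frac{-208 + 78}{\frac{1}{2 + 5 \cdot 10}} \left(-258\right) = 7 + - \frac{130}{\frac{1}{2 + 50}} \left(-258\right) = 7 + - \frac{130}{\frac{1}{52}} \left(-258\right) = 7 + - 130 \frac{1}{\frac{1}{52}} \left(-258\right) = 7 + \left(-130\right) 52 \left(-258\right) = 7 - -1744080 = 7 + 1744080 = 1744087$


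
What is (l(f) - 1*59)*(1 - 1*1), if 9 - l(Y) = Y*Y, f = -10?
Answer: 0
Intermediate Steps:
l(Y) = 9 - Y**2 (l(Y) = 9 - Y*Y = 9 - Y**2)
(l(f) - 1*59)*(1 - 1*1) = ((9 - 1*(-10)**2) - 1*59)*(1 - 1*1) = ((9 - 1*100) - 59)*(1 - 1) = ((9 - 100) - 59)*0 = (-91 - 59)*0 = -150*0 = 0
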